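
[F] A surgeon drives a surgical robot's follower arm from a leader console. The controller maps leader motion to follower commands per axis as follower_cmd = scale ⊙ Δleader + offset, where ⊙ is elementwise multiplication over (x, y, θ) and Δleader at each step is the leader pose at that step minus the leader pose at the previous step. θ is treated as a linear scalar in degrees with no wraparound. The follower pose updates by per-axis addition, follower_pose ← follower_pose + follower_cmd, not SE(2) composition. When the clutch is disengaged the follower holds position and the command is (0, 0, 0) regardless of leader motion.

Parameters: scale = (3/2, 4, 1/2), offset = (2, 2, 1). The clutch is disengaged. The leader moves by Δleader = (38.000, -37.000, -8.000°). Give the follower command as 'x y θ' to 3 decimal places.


0.000 0.000 0.000

clutch disengaged → follower holds; cmd = (0, 0, 0)


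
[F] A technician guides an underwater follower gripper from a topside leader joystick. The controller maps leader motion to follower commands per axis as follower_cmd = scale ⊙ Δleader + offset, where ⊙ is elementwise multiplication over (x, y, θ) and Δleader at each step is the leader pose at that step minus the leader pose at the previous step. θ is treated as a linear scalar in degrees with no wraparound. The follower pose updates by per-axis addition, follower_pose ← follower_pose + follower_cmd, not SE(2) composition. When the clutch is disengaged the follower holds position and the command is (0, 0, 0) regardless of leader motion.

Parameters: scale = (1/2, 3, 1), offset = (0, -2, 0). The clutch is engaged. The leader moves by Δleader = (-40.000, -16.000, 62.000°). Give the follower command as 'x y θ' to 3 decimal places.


axis x: 1/2·-40.000 + 0 = -20.000
axis y: 3·-16.000 + -2 = -50.000
axis θ: 1·62.000 + 0 = 62.000

-20.000 -50.000 62.000


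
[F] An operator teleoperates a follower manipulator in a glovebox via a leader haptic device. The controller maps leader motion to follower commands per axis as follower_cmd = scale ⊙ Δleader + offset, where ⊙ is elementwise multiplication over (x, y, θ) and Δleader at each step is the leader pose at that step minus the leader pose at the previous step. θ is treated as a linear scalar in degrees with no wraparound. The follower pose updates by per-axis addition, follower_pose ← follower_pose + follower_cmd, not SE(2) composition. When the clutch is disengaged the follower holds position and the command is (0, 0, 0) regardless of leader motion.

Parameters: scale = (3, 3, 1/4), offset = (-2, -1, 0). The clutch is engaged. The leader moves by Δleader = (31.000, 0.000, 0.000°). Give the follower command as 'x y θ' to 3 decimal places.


91.000 -1.000 0.000

axis x: 3·31.000 + -2 = 91.000
axis y: 3·0.000 + -1 = -1.000
axis θ: 1/4·0.000 + 0 = 0.000


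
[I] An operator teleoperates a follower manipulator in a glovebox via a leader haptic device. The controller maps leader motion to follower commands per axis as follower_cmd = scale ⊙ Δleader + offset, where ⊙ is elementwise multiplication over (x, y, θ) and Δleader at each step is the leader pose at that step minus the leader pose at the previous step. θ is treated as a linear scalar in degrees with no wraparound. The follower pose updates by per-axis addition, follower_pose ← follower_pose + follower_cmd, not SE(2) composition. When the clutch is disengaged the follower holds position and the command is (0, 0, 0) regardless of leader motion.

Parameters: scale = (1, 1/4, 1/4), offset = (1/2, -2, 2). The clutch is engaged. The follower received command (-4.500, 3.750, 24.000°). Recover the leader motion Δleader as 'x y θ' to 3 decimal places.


-5.000 23.000 88.000

axis x: (-4.500 − 1/2) / (1) = -5.000
axis y: (3.750 − -2) / (1/4) = 23.000
axis θ: (24.000 − 2) / (1/4) = 88.000


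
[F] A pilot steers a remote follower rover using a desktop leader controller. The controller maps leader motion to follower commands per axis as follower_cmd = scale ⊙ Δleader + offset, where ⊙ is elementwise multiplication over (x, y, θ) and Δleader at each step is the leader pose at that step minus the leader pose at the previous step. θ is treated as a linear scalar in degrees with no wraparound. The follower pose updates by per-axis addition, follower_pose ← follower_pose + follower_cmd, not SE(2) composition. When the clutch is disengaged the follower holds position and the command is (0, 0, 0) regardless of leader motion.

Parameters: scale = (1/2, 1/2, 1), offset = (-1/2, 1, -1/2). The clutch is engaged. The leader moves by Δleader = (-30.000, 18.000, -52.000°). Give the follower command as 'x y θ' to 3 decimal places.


axis x: 1/2·-30.000 + -1/2 = -15.500
axis y: 1/2·18.000 + 1 = 10.000
axis θ: 1·-52.000 + -1/2 = -52.500

-15.500 10.000 -52.500


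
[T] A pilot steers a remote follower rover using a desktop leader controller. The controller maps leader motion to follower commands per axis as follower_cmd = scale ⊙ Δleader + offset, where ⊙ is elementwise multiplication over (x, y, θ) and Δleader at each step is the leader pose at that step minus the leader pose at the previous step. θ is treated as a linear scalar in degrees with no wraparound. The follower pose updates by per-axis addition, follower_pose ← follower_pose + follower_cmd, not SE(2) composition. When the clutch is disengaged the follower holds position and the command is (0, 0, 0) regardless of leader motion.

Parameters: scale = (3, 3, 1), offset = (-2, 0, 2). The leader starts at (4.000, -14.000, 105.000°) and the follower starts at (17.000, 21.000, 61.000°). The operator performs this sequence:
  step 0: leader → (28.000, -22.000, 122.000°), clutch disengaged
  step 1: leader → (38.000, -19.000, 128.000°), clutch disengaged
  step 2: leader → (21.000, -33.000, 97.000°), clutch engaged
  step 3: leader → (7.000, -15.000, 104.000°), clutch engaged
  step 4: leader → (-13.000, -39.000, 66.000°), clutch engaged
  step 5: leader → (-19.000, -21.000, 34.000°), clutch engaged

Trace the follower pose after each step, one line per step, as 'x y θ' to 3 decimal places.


step 0: Δleader=(24.000, -8.000, 17.000°), disengaged; cmd=(0,0,0) → follower holds at (17.000, 21.000, 61.000°)
step 1: Δleader=(10.000, 3.000, 6.000°), disengaged; cmd=(0,0,0) → follower holds at (17.000, 21.000, 61.000°)
step 2: Δleader=(-17.000, -14.000, -31.000°), engaged; cmd=(-53.000, -42.000, -29.000°) → follower=(-36.000, -21.000, 32.000°)
step 3: Δleader=(-14.000, 18.000, 7.000°), engaged; cmd=(-44.000, 54.000, 9.000°) → follower=(-80.000, 33.000, 41.000°)
step 4: Δleader=(-20.000, -24.000, -38.000°), engaged; cmd=(-62.000, -72.000, -36.000°) → follower=(-142.000, -39.000, 5.000°)
step 5: Δleader=(-6.000, 18.000, -32.000°), engaged; cmd=(-20.000, 54.000, -30.000°) → follower=(-162.000, 15.000, -25.000°)

17.000 21.000 61.000
17.000 21.000 61.000
-36.000 -21.000 32.000
-80.000 33.000 41.000
-142.000 -39.000 5.000
-162.000 15.000 -25.000


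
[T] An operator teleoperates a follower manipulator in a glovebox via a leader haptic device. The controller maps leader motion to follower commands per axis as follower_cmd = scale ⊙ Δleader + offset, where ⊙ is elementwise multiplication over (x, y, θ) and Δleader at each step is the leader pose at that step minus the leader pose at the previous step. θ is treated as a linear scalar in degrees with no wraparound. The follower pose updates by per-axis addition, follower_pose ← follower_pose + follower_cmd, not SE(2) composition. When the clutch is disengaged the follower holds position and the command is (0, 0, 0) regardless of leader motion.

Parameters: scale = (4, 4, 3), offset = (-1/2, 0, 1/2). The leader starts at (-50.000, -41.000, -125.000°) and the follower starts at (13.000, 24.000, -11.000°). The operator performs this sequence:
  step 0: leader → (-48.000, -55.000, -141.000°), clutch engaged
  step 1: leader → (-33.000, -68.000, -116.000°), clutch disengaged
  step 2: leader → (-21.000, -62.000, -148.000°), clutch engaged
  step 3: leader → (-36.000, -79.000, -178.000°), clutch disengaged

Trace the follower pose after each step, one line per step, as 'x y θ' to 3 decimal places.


20.500 -32.000 -58.500
20.500 -32.000 -58.500
68.000 -8.000 -154.000
68.000 -8.000 -154.000

step 0: Δleader=(2.000, -14.000, -16.000°), engaged; cmd=(7.500, -56.000, -47.500°) → follower=(20.500, -32.000, -58.500°)
step 1: Δleader=(15.000, -13.000, 25.000°), disengaged; cmd=(0,0,0) → follower holds at (20.500, -32.000, -58.500°)
step 2: Δleader=(12.000, 6.000, -32.000°), engaged; cmd=(47.500, 24.000, -95.500°) → follower=(68.000, -8.000, -154.000°)
step 3: Δleader=(-15.000, -17.000, -30.000°), disengaged; cmd=(0,0,0) → follower holds at (68.000, -8.000, -154.000°)


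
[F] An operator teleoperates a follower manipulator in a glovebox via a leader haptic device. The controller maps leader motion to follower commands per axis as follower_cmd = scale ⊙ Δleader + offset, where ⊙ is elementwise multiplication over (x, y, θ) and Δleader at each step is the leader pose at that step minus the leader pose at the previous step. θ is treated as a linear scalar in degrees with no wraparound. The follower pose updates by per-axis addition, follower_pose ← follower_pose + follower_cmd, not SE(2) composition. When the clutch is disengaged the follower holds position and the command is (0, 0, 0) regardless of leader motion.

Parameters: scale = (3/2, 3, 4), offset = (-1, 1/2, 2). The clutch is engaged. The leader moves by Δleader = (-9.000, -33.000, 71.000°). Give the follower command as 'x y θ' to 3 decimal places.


-14.500 -98.500 286.000

axis x: 3/2·-9.000 + -1 = -14.500
axis y: 3·-33.000 + 1/2 = -98.500
axis θ: 4·71.000 + 2 = 286.000


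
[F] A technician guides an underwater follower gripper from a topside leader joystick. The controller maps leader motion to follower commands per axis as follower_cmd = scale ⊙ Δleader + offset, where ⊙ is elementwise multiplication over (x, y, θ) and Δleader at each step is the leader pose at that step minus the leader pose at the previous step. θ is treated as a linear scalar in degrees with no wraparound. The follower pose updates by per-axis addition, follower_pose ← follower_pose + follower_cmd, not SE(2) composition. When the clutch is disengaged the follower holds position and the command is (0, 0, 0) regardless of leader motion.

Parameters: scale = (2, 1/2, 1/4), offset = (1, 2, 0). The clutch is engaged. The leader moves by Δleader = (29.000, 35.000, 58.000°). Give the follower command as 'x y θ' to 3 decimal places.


59.000 19.500 14.500

axis x: 2·29.000 + 1 = 59.000
axis y: 1/2·35.000 + 2 = 19.500
axis θ: 1/4·58.000 + 0 = 14.500


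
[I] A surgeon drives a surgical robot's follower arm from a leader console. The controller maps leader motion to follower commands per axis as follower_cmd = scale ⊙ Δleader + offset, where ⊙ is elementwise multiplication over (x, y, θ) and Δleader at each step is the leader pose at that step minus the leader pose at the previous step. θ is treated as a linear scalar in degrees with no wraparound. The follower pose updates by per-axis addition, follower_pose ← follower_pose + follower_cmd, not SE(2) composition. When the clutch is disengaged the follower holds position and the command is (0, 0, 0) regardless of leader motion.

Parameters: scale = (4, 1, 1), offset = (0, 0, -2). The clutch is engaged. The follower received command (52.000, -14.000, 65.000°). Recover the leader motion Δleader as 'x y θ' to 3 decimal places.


axis x: (52.000 − 0) / (4) = 13.000
axis y: (-14.000 − 0) / (1) = -14.000
axis θ: (65.000 − -2) / (1) = 67.000

13.000 -14.000 67.000


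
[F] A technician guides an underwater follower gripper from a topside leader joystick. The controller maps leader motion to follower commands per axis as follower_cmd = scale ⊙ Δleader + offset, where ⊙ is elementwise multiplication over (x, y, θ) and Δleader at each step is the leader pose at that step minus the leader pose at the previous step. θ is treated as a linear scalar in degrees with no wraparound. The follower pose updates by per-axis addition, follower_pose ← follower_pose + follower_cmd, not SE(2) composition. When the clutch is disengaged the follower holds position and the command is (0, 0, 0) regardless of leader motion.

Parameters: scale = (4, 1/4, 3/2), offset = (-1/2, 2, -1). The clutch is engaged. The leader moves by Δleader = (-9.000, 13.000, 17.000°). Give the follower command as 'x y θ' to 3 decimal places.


axis x: 4·-9.000 + -1/2 = -36.500
axis y: 1/4·13.000 + 2 = 5.250
axis θ: 3/2·17.000 + -1 = 24.500

-36.500 5.250 24.500


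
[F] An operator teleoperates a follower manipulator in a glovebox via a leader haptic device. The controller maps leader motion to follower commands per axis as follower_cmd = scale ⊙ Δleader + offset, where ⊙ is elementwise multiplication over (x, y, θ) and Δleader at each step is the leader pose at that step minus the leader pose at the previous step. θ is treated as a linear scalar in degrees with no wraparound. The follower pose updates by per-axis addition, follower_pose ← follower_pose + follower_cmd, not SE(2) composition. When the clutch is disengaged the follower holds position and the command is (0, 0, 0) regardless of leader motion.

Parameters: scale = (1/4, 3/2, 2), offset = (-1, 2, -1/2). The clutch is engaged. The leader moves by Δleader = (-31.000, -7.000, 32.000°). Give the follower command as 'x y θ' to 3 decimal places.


-8.750 -8.500 63.500

axis x: 1/4·-31.000 + -1 = -8.750
axis y: 3/2·-7.000 + 2 = -8.500
axis θ: 2·32.000 + -1/2 = 63.500


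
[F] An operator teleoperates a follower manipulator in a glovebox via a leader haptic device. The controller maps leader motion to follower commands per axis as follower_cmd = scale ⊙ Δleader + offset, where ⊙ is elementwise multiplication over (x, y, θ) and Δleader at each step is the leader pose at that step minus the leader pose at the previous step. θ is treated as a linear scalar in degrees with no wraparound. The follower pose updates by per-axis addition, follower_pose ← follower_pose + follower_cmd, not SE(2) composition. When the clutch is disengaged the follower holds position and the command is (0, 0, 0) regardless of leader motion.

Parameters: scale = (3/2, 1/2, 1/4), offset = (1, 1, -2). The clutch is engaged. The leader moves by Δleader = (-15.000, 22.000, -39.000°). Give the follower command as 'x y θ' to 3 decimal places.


-21.500 12.000 -11.750

axis x: 3/2·-15.000 + 1 = -21.500
axis y: 1/2·22.000 + 1 = 12.000
axis θ: 1/4·-39.000 + -2 = -11.750


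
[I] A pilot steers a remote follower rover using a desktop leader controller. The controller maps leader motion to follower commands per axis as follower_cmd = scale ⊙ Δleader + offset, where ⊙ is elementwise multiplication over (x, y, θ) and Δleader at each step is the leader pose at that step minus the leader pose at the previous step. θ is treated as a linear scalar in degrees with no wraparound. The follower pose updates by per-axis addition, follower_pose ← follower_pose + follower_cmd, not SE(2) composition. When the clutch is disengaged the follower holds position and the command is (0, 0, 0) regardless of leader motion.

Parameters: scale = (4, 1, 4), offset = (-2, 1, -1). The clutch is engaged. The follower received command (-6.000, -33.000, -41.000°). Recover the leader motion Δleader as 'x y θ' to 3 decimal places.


-1.000 -34.000 -10.000

axis x: (-6.000 − -2) / (4) = -1.000
axis y: (-33.000 − 1) / (1) = -34.000
axis θ: (-41.000 − -1) / (4) = -10.000


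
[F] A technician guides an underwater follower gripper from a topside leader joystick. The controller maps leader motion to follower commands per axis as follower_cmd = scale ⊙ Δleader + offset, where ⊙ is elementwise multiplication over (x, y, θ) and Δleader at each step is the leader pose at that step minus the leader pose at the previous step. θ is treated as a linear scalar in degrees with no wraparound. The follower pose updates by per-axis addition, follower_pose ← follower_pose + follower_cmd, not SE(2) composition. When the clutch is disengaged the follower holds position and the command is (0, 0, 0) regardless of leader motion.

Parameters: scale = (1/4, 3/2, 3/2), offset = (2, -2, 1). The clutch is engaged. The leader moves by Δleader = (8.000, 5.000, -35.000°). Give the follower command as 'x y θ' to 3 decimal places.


axis x: 1/4·8.000 + 2 = 4.000
axis y: 3/2·5.000 + -2 = 5.500
axis θ: 3/2·-35.000 + 1 = -51.500

4.000 5.500 -51.500


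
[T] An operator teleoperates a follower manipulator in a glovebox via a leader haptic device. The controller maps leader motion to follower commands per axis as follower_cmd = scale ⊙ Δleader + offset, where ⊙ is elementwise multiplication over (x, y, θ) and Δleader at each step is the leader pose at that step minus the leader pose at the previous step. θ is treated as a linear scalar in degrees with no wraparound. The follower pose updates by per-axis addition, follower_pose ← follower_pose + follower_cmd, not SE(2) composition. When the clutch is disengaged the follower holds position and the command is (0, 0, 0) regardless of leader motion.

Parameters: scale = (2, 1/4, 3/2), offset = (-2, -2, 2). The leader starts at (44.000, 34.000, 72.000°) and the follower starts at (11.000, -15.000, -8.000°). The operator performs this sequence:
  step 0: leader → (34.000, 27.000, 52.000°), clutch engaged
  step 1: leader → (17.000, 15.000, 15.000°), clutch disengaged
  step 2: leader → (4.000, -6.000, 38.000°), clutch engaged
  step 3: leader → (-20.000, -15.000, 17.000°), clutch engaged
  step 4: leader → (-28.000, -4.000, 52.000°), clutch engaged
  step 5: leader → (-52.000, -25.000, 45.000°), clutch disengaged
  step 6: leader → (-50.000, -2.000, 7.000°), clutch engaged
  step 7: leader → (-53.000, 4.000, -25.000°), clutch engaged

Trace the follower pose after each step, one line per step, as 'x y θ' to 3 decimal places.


step 0: Δleader=(-10.000, -7.000, -20.000°), engaged; cmd=(-22.000, -3.750, -28.000°) → follower=(-11.000, -18.750, -36.000°)
step 1: Δleader=(-17.000, -12.000, -37.000°), disengaged; cmd=(0,0,0) → follower holds at (-11.000, -18.750, -36.000°)
step 2: Δleader=(-13.000, -21.000, 23.000°), engaged; cmd=(-28.000, -7.250, 36.500°) → follower=(-39.000, -26.000, 0.500°)
step 3: Δleader=(-24.000, -9.000, -21.000°), engaged; cmd=(-50.000, -4.250, -29.500°) → follower=(-89.000, -30.250, -29.000°)
step 4: Δleader=(-8.000, 11.000, 35.000°), engaged; cmd=(-18.000, 0.750, 54.500°) → follower=(-107.000, -29.500, 25.500°)
step 5: Δleader=(-24.000, -21.000, -7.000°), disengaged; cmd=(0,0,0) → follower holds at (-107.000, -29.500, 25.500°)
step 6: Δleader=(2.000, 23.000, -38.000°), engaged; cmd=(2.000, 3.750, -55.000°) → follower=(-105.000, -25.750, -29.500°)
step 7: Δleader=(-3.000, 6.000, -32.000°), engaged; cmd=(-8.000, -0.500, -46.000°) → follower=(-113.000, -26.250, -75.500°)

-11.000 -18.750 -36.000
-11.000 -18.750 -36.000
-39.000 -26.000 0.500
-89.000 -30.250 -29.000
-107.000 -29.500 25.500
-107.000 -29.500 25.500
-105.000 -25.750 -29.500
-113.000 -26.250 -75.500


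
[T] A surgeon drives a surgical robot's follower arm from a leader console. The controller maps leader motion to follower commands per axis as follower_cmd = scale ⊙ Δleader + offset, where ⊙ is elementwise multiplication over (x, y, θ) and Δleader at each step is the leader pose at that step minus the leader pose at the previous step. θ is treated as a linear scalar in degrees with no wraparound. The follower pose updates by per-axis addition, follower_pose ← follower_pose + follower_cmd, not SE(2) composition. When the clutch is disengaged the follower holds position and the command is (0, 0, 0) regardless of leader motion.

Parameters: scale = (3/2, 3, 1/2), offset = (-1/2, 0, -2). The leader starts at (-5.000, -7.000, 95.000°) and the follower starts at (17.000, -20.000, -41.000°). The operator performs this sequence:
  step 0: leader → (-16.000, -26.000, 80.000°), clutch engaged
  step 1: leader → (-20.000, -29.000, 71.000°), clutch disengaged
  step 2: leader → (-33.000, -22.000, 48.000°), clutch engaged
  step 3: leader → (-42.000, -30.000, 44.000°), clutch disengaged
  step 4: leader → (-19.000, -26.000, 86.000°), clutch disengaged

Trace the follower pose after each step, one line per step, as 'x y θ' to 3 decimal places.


0.000 -77.000 -50.500
0.000 -77.000 -50.500
-20.000 -56.000 -64.000
-20.000 -56.000 -64.000
-20.000 -56.000 -64.000

step 0: Δleader=(-11.000, -19.000, -15.000°), engaged; cmd=(-17.000, -57.000, -9.500°) → follower=(0.000, -77.000, -50.500°)
step 1: Δleader=(-4.000, -3.000, -9.000°), disengaged; cmd=(0,0,0) → follower holds at (0.000, -77.000, -50.500°)
step 2: Δleader=(-13.000, 7.000, -23.000°), engaged; cmd=(-20.000, 21.000, -13.500°) → follower=(-20.000, -56.000, -64.000°)
step 3: Δleader=(-9.000, -8.000, -4.000°), disengaged; cmd=(0,0,0) → follower holds at (-20.000, -56.000, -64.000°)
step 4: Δleader=(23.000, 4.000, 42.000°), disengaged; cmd=(0,0,0) → follower holds at (-20.000, -56.000, -64.000°)


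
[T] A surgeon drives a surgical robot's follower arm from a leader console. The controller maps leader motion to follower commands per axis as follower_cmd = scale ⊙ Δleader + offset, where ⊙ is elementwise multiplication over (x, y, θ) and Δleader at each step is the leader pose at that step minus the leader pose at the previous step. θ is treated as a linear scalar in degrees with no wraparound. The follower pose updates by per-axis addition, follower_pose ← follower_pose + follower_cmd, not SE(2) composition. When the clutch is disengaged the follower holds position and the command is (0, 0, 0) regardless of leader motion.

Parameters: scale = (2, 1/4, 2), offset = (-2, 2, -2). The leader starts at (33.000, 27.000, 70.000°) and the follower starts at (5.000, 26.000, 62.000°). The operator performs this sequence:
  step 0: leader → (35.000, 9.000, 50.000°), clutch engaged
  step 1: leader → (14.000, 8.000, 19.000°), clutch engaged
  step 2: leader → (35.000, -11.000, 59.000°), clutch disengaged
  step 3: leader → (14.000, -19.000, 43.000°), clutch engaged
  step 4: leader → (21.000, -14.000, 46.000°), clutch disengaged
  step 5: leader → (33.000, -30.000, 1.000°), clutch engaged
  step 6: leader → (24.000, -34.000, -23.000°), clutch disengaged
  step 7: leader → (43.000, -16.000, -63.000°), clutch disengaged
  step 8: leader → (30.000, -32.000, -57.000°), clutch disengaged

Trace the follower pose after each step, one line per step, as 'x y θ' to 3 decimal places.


7.000 23.500 20.000
-37.000 25.250 -44.000
-37.000 25.250 -44.000
-81.000 25.250 -78.000
-81.000 25.250 -78.000
-59.000 23.250 -170.000
-59.000 23.250 -170.000
-59.000 23.250 -170.000
-59.000 23.250 -170.000

step 0: Δleader=(2.000, -18.000, -20.000°), engaged; cmd=(2.000, -2.500, -42.000°) → follower=(7.000, 23.500, 20.000°)
step 1: Δleader=(-21.000, -1.000, -31.000°), engaged; cmd=(-44.000, 1.750, -64.000°) → follower=(-37.000, 25.250, -44.000°)
step 2: Δleader=(21.000, -19.000, 40.000°), disengaged; cmd=(0,0,0) → follower holds at (-37.000, 25.250, -44.000°)
step 3: Δleader=(-21.000, -8.000, -16.000°), engaged; cmd=(-44.000, 0.000, -34.000°) → follower=(-81.000, 25.250, -78.000°)
step 4: Δleader=(7.000, 5.000, 3.000°), disengaged; cmd=(0,0,0) → follower holds at (-81.000, 25.250, -78.000°)
step 5: Δleader=(12.000, -16.000, -45.000°), engaged; cmd=(22.000, -2.000, -92.000°) → follower=(-59.000, 23.250, -170.000°)
step 6: Δleader=(-9.000, -4.000, -24.000°), disengaged; cmd=(0,0,0) → follower holds at (-59.000, 23.250, -170.000°)
step 7: Δleader=(19.000, 18.000, -40.000°), disengaged; cmd=(0,0,0) → follower holds at (-59.000, 23.250, -170.000°)
step 8: Δleader=(-13.000, -16.000, 6.000°), disengaged; cmd=(0,0,0) → follower holds at (-59.000, 23.250, -170.000°)


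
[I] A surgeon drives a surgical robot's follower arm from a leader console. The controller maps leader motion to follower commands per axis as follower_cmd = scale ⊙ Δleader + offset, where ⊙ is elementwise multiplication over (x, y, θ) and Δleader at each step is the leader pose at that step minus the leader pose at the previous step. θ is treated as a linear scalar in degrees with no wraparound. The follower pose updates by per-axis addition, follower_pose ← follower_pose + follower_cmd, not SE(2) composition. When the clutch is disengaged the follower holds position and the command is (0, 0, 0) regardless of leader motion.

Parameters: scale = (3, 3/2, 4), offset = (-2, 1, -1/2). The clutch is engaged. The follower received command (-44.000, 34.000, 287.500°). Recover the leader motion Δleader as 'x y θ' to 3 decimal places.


axis x: (-44.000 − -2) / (3) = -14.000
axis y: (34.000 − 1) / (3/2) = 22.000
axis θ: (287.500 − -1/2) / (4) = 72.000

-14.000 22.000 72.000


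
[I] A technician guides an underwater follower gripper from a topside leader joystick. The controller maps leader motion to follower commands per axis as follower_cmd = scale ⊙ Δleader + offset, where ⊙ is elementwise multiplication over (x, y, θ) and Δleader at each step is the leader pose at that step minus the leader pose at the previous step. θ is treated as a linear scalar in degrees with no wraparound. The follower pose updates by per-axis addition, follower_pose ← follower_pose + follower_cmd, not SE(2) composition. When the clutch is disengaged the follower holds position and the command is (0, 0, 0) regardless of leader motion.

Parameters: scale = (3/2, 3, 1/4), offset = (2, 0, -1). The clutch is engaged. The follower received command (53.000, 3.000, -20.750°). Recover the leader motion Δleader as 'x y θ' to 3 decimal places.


34.000 1.000 -79.000

axis x: (53.000 − 2) / (3/2) = 34.000
axis y: (3.000 − 0) / (3) = 1.000
axis θ: (-20.750 − -1) / (1/4) = -79.000


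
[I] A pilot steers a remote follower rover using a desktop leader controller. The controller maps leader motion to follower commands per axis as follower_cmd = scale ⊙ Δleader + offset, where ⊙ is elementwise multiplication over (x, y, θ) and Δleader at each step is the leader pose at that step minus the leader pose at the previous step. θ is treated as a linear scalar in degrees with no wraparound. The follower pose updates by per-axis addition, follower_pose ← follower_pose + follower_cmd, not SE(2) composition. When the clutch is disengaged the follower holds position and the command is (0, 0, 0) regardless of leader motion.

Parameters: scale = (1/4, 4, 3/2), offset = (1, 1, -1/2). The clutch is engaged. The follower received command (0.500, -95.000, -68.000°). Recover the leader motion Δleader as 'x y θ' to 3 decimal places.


axis x: (0.500 − 1) / (1/4) = -2.000
axis y: (-95.000 − 1) / (4) = -24.000
axis θ: (-68.000 − -1/2) / (3/2) = -45.000

-2.000 -24.000 -45.000


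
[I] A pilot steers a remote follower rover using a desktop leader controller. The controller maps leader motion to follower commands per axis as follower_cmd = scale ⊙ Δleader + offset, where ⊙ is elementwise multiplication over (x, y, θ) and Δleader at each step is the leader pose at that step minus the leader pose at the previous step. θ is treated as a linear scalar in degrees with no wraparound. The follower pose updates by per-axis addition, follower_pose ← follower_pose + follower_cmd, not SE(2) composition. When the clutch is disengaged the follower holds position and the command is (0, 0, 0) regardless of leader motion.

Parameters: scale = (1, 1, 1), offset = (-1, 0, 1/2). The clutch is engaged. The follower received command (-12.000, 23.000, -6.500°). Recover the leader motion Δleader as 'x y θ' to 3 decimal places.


-11.000 23.000 -7.000

axis x: (-12.000 − -1) / (1) = -11.000
axis y: (23.000 − 0) / (1) = 23.000
axis θ: (-6.500 − 1/2) / (1) = -7.000


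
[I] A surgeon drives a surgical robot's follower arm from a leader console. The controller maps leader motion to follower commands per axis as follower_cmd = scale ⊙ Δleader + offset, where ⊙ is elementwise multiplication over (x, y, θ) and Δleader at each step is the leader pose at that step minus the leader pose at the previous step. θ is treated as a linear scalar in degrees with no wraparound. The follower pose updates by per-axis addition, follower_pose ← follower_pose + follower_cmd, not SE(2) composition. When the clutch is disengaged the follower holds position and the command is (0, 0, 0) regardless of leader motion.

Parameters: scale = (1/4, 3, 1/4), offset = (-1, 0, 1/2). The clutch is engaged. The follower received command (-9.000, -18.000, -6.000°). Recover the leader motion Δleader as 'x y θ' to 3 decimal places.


axis x: (-9.000 − -1) / (1/4) = -32.000
axis y: (-18.000 − 0) / (3) = -6.000
axis θ: (-6.000 − 1/2) / (1/4) = -26.000

-32.000 -6.000 -26.000


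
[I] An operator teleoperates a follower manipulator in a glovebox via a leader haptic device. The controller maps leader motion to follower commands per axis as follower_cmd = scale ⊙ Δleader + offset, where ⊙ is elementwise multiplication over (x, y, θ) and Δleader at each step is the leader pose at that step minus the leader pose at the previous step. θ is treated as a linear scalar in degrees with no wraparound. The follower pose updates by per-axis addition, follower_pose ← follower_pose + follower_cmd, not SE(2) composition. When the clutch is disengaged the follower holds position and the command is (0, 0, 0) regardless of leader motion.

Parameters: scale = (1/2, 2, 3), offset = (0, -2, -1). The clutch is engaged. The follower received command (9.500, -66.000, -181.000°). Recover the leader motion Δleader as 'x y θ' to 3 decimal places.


axis x: (9.500 − 0) / (1/2) = 19.000
axis y: (-66.000 − -2) / (2) = -32.000
axis θ: (-181.000 − -1) / (3) = -60.000

19.000 -32.000 -60.000


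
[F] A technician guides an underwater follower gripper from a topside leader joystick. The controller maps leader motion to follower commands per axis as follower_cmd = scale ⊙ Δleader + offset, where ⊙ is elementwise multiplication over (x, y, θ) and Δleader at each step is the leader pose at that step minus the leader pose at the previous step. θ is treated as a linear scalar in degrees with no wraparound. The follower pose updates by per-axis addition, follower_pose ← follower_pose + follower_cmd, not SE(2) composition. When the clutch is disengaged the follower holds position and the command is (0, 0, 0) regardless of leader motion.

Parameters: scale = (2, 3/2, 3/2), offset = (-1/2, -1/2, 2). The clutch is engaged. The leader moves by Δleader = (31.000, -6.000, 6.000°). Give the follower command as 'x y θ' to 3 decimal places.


61.500 -9.500 11.000

axis x: 2·31.000 + -1/2 = 61.500
axis y: 3/2·-6.000 + -1/2 = -9.500
axis θ: 3/2·6.000 + 2 = 11.000


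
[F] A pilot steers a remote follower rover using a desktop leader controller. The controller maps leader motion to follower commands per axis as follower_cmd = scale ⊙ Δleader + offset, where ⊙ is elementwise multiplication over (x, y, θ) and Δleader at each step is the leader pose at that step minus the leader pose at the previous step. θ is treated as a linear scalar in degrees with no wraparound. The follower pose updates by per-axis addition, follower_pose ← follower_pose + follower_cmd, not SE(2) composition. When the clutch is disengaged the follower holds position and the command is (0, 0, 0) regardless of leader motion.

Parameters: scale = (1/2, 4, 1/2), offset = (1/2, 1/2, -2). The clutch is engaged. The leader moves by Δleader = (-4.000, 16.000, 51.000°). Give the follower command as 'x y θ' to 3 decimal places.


-1.500 64.500 23.500

axis x: 1/2·-4.000 + 1/2 = -1.500
axis y: 4·16.000 + 1/2 = 64.500
axis θ: 1/2·51.000 + -2 = 23.500


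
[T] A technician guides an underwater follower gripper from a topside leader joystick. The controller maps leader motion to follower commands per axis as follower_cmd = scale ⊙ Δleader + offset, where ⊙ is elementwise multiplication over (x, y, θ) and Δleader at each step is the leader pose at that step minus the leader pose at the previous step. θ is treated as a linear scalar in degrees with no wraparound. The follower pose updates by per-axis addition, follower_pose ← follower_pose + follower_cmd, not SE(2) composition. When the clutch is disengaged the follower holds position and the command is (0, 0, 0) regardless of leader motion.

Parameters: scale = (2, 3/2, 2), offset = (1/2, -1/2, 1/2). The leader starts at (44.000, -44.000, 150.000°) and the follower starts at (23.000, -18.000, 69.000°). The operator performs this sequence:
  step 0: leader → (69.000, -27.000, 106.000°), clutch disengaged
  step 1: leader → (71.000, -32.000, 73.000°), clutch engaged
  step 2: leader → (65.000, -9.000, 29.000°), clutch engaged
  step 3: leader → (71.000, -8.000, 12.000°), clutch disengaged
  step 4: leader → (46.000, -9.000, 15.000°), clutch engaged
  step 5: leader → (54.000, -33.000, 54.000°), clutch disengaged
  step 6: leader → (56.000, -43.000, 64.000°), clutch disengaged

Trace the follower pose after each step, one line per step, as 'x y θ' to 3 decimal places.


step 0: Δleader=(25.000, 17.000, -44.000°), disengaged; cmd=(0,0,0) → follower holds at (23.000, -18.000, 69.000°)
step 1: Δleader=(2.000, -5.000, -33.000°), engaged; cmd=(4.500, -8.000, -65.500°) → follower=(27.500, -26.000, 3.500°)
step 2: Δleader=(-6.000, 23.000, -44.000°), engaged; cmd=(-11.500, 34.000, -87.500°) → follower=(16.000, 8.000, -84.000°)
step 3: Δleader=(6.000, 1.000, -17.000°), disengaged; cmd=(0,0,0) → follower holds at (16.000, 8.000, -84.000°)
step 4: Δleader=(-25.000, -1.000, 3.000°), engaged; cmd=(-49.500, -2.000, 6.500°) → follower=(-33.500, 6.000, -77.500°)
step 5: Δleader=(8.000, -24.000, 39.000°), disengaged; cmd=(0,0,0) → follower holds at (-33.500, 6.000, -77.500°)
step 6: Δleader=(2.000, -10.000, 10.000°), disengaged; cmd=(0,0,0) → follower holds at (-33.500, 6.000, -77.500°)

23.000 -18.000 69.000
27.500 -26.000 3.500
16.000 8.000 -84.000
16.000 8.000 -84.000
-33.500 6.000 -77.500
-33.500 6.000 -77.500
-33.500 6.000 -77.500


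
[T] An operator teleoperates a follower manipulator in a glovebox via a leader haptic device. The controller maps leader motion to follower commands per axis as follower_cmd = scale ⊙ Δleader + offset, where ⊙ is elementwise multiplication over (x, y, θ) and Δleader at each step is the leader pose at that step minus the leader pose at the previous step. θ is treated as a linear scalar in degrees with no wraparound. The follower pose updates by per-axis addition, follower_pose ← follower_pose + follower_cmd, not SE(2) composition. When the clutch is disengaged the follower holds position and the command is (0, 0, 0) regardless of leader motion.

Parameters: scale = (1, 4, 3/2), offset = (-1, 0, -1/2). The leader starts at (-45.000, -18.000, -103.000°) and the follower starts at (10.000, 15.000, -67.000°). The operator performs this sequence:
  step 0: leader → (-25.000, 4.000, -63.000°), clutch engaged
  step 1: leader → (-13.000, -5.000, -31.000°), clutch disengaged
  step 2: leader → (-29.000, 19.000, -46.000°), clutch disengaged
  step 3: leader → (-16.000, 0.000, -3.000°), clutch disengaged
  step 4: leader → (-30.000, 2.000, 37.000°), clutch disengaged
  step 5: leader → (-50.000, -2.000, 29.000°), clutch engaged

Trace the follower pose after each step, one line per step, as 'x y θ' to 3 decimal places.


29.000 103.000 -7.500
29.000 103.000 -7.500
29.000 103.000 -7.500
29.000 103.000 -7.500
29.000 103.000 -7.500
8.000 87.000 -20.000

step 0: Δleader=(20.000, 22.000, 40.000°), engaged; cmd=(19.000, 88.000, 59.500°) → follower=(29.000, 103.000, -7.500°)
step 1: Δleader=(12.000, -9.000, 32.000°), disengaged; cmd=(0,0,0) → follower holds at (29.000, 103.000, -7.500°)
step 2: Δleader=(-16.000, 24.000, -15.000°), disengaged; cmd=(0,0,0) → follower holds at (29.000, 103.000, -7.500°)
step 3: Δleader=(13.000, -19.000, 43.000°), disengaged; cmd=(0,0,0) → follower holds at (29.000, 103.000, -7.500°)
step 4: Δleader=(-14.000, 2.000, 40.000°), disengaged; cmd=(0,0,0) → follower holds at (29.000, 103.000, -7.500°)
step 5: Δleader=(-20.000, -4.000, -8.000°), engaged; cmd=(-21.000, -16.000, -12.500°) → follower=(8.000, 87.000, -20.000°)


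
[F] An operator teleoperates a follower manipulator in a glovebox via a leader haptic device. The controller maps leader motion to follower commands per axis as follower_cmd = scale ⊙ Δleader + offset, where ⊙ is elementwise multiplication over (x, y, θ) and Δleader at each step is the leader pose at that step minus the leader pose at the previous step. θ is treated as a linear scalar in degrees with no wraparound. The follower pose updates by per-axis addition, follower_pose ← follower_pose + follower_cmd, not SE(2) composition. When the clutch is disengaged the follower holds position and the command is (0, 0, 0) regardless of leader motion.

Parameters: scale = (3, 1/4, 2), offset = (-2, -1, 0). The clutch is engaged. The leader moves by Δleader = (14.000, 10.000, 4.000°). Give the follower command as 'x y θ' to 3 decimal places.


40.000 1.500 8.000

axis x: 3·14.000 + -2 = 40.000
axis y: 1/4·10.000 + -1 = 1.500
axis θ: 2·4.000 + 0 = 8.000


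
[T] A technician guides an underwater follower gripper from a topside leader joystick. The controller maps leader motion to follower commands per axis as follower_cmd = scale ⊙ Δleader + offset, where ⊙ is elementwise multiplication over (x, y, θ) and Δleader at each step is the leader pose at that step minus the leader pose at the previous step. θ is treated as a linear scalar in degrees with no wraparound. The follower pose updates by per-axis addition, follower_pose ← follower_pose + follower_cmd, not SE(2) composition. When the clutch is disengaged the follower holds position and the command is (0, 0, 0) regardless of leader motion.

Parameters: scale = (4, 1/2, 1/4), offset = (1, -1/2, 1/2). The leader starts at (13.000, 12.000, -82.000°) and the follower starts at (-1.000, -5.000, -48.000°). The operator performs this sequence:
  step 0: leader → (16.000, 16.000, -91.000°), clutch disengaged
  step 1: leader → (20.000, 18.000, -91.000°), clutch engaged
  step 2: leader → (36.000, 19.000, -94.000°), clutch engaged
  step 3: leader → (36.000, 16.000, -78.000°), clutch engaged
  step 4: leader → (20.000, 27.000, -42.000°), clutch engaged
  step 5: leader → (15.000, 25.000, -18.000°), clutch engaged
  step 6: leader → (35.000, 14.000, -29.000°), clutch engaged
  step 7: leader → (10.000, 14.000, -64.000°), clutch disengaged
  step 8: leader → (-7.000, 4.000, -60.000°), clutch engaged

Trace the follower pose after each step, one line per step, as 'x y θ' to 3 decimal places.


-1.000 -5.000 -48.000
16.000 -4.500 -47.500
81.000 -4.500 -47.750
82.000 -6.500 -43.250
19.000 -1.500 -33.750
0.000 -3.000 -27.250
81.000 -9.000 -29.500
81.000 -9.000 -29.500
14.000 -14.500 -28.000

step 0: Δleader=(3.000, 4.000, -9.000°), disengaged; cmd=(0,0,0) → follower holds at (-1.000, -5.000, -48.000°)
step 1: Δleader=(4.000, 2.000, 0.000°), engaged; cmd=(17.000, 0.500, 0.500°) → follower=(16.000, -4.500, -47.500°)
step 2: Δleader=(16.000, 1.000, -3.000°), engaged; cmd=(65.000, 0.000, -0.250°) → follower=(81.000, -4.500, -47.750°)
step 3: Δleader=(0.000, -3.000, 16.000°), engaged; cmd=(1.000, -2.000, 4.500°) → follower=(82.000, -6.500, -43.250°)
step 4: Δleader=(-16.000, 11.000, 36.000°), engaged; cmd=(-63.000, 5.000, 9.500°) → follower=(19.000, -1.500, -33.750°)
step 5: Δleader=(-5.000, -2.000, 24.000°), engaged; cmd=(-19.000, -1.500, 6.500°) → follower=(0.000, -3.000, -27.250°)
step 6: Δleader=(20.000, -11.000, -11.000°), engaged; cmd=(81.000, -6.000, -2.250°) → follower=(81.000, -9.000, -29.500°)
step 7: Δleader=(-25.000, 0.000, -35.000°), disengaged; cmd=(0,0,0) → follower holds at (81.000, -9.000, -29.500°)
step 8: Δleader=(-17.000, -10.000, 4.000°), engaged; cmd=(-67.000, -5.500, 1.500°) → follower=(14.000, -14.500, -28.000°)
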